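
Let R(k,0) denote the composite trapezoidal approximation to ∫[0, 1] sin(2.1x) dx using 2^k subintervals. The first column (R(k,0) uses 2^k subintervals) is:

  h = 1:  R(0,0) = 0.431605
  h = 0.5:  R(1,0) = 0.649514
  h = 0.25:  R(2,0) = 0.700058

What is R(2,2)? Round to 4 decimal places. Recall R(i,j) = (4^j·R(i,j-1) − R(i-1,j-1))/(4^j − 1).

0.7166

R(1,1) = 0.649514 + (0.649514 − 0.431605)/3 = 0.722150
R(2,1) = (4·0.700058 − 0.649514) / 3 = 0.716906
R(2,2) = (16·0.716906 − 0.722150) / 15 = 0.716556
(Column j=1 coincides with Simpson's rule on the same nodes.)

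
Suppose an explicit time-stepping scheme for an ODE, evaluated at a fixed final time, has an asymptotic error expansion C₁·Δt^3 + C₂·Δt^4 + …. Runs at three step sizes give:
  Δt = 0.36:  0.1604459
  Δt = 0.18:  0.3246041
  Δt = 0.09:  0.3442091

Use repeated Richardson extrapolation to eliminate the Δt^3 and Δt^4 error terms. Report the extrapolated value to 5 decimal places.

0.34694

First eliminate the Δt^3 term (factor 2^3 = 8):
  B₁ = (8·0.3246041 − 0.1604459)/7 = 0.3480553
  B₂ = (8·0.3442091 − 0.3246041)/7 = 0.3470098
Then eliminate the Δt^4 term (factor 2^4 = 16):
  (16·0.3470098 − 0.3480553)/15 = 0.3469401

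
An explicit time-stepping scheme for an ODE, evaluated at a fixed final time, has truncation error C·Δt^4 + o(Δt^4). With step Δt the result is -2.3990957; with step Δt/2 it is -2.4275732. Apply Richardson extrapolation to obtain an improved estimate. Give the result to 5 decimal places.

-2.42947

The leading error scales as Δt^4; refining by a factor of 2 reduces it by 2^4 = 16.
Extrapolated value = (16·A(Δt/2) − A(Δt)) / (16 − 1)
= (16·(-2.4275732) − (-2.3990957)) / 15
= -36.4420755 / 15 = -2.4294717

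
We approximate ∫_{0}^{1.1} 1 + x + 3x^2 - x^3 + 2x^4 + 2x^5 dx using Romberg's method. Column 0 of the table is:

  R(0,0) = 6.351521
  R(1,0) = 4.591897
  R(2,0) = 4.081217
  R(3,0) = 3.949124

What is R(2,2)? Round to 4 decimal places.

Richardson extrapolation on the trapezoidal column (denominator 4−1=3):
R(1,1) = 4.591897 + (4.591897 − 6.351521)/3 = 4.005356
R(2,1) = (4·4.081217 − 4.591897) / 3 = 3.910990
R(2,2) = (16·3.910990 − 4.005356) / 15 = 3.904699

3.9047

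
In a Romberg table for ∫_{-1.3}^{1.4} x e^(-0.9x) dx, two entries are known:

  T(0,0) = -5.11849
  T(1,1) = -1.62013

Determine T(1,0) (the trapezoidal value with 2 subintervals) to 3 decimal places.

-2.495

From T(1,1) = (4·T(1,0) − T(0,0))/3, solve for T(1,0):
4·T(1,0) = 3·(-1.62013) + (-5.11849) = -9.97888
T(1,0) = -2.49472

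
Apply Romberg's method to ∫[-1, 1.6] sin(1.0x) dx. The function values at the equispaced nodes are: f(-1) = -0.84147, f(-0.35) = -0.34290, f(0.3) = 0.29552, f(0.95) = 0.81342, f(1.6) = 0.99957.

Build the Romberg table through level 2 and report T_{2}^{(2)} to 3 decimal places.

T_{0}^{(0)} (trapezoid, 1 panel, h=2.6000): 0.20553
T_{1}^{(0)} (trapezoid, 2 panels, h=1.3000): 0.48694
T_{2}^{(0)} (trapezoid, 4 panels, h=0.6500): 0.54931
T_{1}^{(1)} = 0.48694 + (0.48694 − 0.20553)/3 = 0.58074
T_{2}^{(1)} = 0.54931 + (0.54931 − 0.48694)/3 = 0.57010
T_{2}^{(2)} = 0.57010 + (0.57010 − 0.58074)/15 = 0.56939

0.569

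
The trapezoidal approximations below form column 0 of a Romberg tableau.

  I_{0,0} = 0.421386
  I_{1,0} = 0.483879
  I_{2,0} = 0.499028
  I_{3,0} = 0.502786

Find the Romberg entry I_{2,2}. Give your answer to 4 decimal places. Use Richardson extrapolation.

0.5040

Richardson extrapolation on the trapezoidal column (denominator 4−1=3):
I_{1,1} = 0.483879 + (0.483879 − 0.421386)/3 = 0.504710
I_{2,1} = (4·0.499028 − 0.483879) / 3 = 0.504078
I_{2,2} = (16·0.504078 − 0.504710) / 15 = 0.504036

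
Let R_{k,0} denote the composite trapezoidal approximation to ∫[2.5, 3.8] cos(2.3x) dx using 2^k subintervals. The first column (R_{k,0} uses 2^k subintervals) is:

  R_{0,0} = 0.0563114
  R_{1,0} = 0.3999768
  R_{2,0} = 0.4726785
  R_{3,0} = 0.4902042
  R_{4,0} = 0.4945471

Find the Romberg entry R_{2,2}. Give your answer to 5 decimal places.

Richardson extrapolation on the trapezoidal column (denominator 4−1=3):
R_{1,1} = (4·0.3999768 − 0.0563114) / 3 = 0.5145319
R_{2,1} = (4·0.4726785 − 0.3999768) / 3 = 0.4969124
R_{2,2} = (16·0.4969124 − 0.5145319) / 15 = 0.4957378

0.49574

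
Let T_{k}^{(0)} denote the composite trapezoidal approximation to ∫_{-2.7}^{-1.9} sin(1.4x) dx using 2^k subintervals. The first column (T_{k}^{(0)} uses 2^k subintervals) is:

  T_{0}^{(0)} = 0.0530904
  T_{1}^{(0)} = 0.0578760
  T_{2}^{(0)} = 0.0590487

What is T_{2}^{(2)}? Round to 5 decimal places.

T_{1}^{(1)} = (4·0.0578760 − 0.0530904) / 3 = 0.0594712
T_{2}^{(1)} = 0.0590487 + (0.0590487 − 0.0578760)/3 = 0.0594396
T_{2}^{(2)} = 0.0594396 + (0.0594396 − 0.0594712)/15 = 0.0594375

0.05944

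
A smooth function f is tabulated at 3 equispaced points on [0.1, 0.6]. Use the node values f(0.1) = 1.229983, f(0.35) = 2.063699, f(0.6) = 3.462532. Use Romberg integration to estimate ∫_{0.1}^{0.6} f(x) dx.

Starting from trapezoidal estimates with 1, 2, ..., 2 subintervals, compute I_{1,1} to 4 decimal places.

I_{0,0} (trapezoid, 1 panel, h=0.5000): 1.173129
I_{1,0} (trapezoid, 2 panels, h=0.2500): 1.102489
I_{1,1} = 1.102489 + (1.102489 − 1.173129)/3 = 1.078942

1.0789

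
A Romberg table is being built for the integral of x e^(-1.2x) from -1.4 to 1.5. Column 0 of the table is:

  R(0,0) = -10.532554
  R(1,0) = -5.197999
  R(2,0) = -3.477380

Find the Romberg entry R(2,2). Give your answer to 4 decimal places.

-2.8694

R(1,1) = (4·(-5.197999) − (-10.532554)) / 3 = -3.419814
R(2,1) = -3.477380 + (-3.477380 − (-5.197999))/3 = -2.903840
R(2,2) = (16·(-2.903840) − (-3.419814)) / 15 = -2.869442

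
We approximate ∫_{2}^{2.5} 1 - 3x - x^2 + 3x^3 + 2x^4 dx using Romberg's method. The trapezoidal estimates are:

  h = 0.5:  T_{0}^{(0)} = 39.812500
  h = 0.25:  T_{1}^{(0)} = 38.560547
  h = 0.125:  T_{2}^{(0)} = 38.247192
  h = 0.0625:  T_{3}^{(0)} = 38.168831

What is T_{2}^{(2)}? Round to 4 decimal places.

38.1427

T_{1}^{(1)} = 38.560547 + (38.560547 − 39.812500)/3 = 38.143229
T_{2}^{(1)} = 38.247192 + (38.247192 − 38.560547)/3 = 38.142740
T_{2}^{(2)} = 38.142740 + (38.142740 − 38.143229)/15 = 38.142707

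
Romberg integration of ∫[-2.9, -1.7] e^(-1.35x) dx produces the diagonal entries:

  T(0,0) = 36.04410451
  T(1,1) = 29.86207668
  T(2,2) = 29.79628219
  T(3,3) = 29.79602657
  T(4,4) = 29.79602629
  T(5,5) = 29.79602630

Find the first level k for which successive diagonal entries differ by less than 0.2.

|T(1,1) − T(0,0)| = 6.18202783 ≥ 0.2
|T(2,2) − T(1,1)| = 0.06579449 < 0.2

k = 2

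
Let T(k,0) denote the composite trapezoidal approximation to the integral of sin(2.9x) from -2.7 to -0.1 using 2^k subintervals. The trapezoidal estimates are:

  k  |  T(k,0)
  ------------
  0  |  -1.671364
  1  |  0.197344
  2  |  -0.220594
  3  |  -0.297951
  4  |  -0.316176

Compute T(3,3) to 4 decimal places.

-0.3195

T(1,1) = 0.197344 + (0.197344 − (-1.671364))/3 = 0.820247
T(2,1) = (4·(-0.220594) − 0.197344) / 3 = -0.359907
T(3,1) = (4·(-0.297951) − (-0.220594)) / 3 = -0.323737
T(2,2) = -0.359907 + (-0.359907 − 0.820247)/15 = -0.438584
T(3,2) = -0.323737 + (-0.323737 − (-0.359907))/15 = -0.321326
T(3,3) = -0.321326 + (-0.321326 − (-0.438584))/63 = -0.319465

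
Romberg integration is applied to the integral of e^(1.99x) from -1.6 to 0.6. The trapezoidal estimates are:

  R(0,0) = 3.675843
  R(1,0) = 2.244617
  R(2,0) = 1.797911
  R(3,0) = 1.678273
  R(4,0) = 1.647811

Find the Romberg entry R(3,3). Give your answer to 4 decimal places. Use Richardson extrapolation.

1.6376

Richardson extrapolation on the trapezoidal column (denominator 4−1=3):
R(1,1) = 2.244617 + (2.244617 − 3.675843)/3 = 1.767542
R(2,1) = 1.797911 + (1.797911 − 2.244617)/3 = 1.649009
R(3,1) = 1.678273 + (1.678273 − 1.797911)/3 = 1.638394
R(2,2) = 1.649009 + (1.649009 − 1.767542)/15 = 1.641107
R(3,2) = 1.638394 + (1.638394 − 1.649009)/15 = 1.637686
R(3,3) = (64·1.637686 − 1.641107) / 63 = 1.637632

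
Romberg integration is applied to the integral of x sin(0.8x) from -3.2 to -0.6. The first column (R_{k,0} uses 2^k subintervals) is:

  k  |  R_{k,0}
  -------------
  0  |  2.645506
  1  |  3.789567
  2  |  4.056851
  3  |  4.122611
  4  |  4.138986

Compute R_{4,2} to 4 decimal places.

4.1444

R_{3,1} = (4·4.122611 − 4.056851) / 3 = 4.144531
R_{4,1} = (4·4.138986 − 4.122611) / 3 = 4.144444
R_{4,2} = (16·4.144444 − 4.144531) / 15 = 4.144438
(Column j=1 coincides with Simpson's rule on the same nodes.)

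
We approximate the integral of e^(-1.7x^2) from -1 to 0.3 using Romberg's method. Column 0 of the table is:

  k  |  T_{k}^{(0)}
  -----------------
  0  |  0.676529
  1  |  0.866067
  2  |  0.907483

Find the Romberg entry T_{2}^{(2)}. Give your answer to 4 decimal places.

0.9208

Richardson extrapolation on the trapezoidal column (denominator 4−1=3):
T_{1}^{(1)} = 0.866067 + (0.866067 − 0.676529)/3 = 0.929246
T_{2}^{(1)} = (4·0.907483 − 0.866067) / 3 = 0.921288
T_{2}^{(2)} = (16·0.921288 − 0.929246) / 15 = 0.920757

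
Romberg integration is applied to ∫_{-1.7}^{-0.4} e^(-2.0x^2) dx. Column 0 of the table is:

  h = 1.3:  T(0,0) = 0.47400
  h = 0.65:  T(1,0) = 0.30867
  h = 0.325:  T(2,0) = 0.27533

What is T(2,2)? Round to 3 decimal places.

T(1,1) = (4·0.30867 − 0.47400) / 3 = 0.25356
T(2,1) = (4·0.27533 − 0.30867) / 3 = 0.26422
T(2,2) = (16·0.26422 − 0.25356) / 15 = 0.26493

0.265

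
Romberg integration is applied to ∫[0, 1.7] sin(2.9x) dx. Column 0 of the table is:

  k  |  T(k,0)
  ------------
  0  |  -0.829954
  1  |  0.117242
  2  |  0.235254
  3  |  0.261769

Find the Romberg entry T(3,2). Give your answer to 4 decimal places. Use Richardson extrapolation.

T(2,1) = (4·0.235254 − 0.117242) / 3 = 0.274591
T(3,1) = 0.261769 + (0.261769 − 0.235254)/3 = 0.270607
T(3,2) = 0.270607 + (0.270607 − 0.274591)/15 = 0.270341

0.2703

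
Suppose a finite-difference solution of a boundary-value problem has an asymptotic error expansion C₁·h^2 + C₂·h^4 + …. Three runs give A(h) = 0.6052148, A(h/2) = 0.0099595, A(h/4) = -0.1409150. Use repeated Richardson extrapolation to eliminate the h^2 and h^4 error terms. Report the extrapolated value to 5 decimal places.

-0.19139

First eliminate the h^2 term (factor 2^2 = 4):
  B₁ = (4·0.0099595 − 0.6052148)/3 = -0.1884589
  B₂ = (4·(-0.1409150) − 0.0099595)/3 = -0.1912065
Then eliminate the h^4 term (factor 2^4 = 16):
  (16·(-0.1912065) − (-0.1884589))/15 = -0.1913897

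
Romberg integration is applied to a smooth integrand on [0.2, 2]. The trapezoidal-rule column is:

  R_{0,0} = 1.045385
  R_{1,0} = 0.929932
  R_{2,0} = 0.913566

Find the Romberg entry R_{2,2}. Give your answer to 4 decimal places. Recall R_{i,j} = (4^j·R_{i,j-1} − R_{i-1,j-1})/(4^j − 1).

R_{1,1} = 0.929932 + (0.929932 − 1.045385)/3 = 0.891448
R_{2,1} = (4·0.913566 − 0.929932) / 3 = 0.908111
R_{2,2} = 0.908111 + (0.908111 − 0.891448)/15 = 0.909222
(Column j=1 coincides with Simpson's rule on the same nodes.)

0.9092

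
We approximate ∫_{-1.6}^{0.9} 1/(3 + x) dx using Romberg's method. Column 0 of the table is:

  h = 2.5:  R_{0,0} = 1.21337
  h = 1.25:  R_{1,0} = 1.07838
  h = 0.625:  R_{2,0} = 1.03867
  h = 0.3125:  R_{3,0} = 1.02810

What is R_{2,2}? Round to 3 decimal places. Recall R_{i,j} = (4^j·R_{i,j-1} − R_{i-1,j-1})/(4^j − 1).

1.025

Richardson extrapolation on the trapezoidal column (denominator 4−1=3):
R_{1,1} = 1.07838 + (1.07838 − 1.21337)/3 = 1.03338
R_{2,1} = 1.03867 + (1.03867 − 1.07838)/3 = 1.02543
R_{2,2} = (16·1.02543 − 1.03338) / 15 = 1.02490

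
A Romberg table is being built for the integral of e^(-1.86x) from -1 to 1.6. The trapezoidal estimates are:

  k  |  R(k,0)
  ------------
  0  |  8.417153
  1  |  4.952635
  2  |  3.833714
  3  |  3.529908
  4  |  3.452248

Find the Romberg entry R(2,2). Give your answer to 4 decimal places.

3.4383

Richardson extrapolation on the trapezoidal column (denominator 4−1=3):
R(1,1) = 4.952635 + (4.952635 − 8.417153)/3 = 3.797796
R(2,1) = 3.833714 + (3.833714 − 4.952635)/3 = 3.460740
R(2,2) = 3.460740 + (3.460740 − 3.797796)/15 = 3.438270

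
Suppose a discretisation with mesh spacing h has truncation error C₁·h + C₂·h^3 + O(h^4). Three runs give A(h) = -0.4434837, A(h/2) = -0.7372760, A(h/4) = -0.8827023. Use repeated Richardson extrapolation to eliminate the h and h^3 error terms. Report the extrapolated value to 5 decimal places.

First eliminate the h term (factor 2^1 = 2):
  B₁ = (2·(-0.7372760) − (-0.4434837))/1 = -1.0310683
  B₂ = (2·(-0.8827023) − (-0.7372760))/1 = -1.0281286
Then eliminate the h^3 term (factor 2^3 = 8):
  (8·(-1.0281286) − (-1.0310683))/7 = -1.0277086

-1.02771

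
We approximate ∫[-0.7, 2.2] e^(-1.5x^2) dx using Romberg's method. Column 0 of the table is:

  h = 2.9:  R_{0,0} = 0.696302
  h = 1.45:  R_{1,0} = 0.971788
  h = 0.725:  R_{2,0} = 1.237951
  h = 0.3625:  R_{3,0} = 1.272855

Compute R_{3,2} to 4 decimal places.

Richardson extrapolation on the trapezoidal column (denominator 4−1=3):
R_{2,1} = (4·1.237951 − 0.971788) / 3 = 1.326672
R_{3,1} = 1.272855 + (1.272855 − 1.237951)/3 = 1.284490
R_{3,2} = (16·1.284490 − 1.326672) / 15 = 1.281678

1.2817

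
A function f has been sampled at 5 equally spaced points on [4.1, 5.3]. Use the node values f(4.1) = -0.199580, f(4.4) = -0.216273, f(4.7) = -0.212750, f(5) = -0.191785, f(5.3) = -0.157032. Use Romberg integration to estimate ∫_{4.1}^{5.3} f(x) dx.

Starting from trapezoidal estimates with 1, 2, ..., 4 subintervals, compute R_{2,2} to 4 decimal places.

R_{0,0} (trapezoid, 1 panel, h=1.2000): -0.213967
R_{1,0} (trapezoid, 2 panels, h=0.6000): -0.234634
R_{2,0} (trapezoid, 4 panels, h=0.3000): -0.239734
R_{1,1} = -0.234634 + (-0.234634 − (-0.213967))/3 = -0.241523
R_{2,1} = -0.239734 + (-0.239734 − (-0.234634))/3 = -0.241434
R_{2,2} = -0.241434 + (-0.241434 − (-0.241523))/15 = -0.241428

-0.2414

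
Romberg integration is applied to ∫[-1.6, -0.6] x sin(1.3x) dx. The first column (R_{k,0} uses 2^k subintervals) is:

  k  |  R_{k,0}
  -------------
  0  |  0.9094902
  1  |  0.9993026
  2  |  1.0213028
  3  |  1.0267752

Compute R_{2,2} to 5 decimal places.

Richardson extrapolation on the trapezoidal column (denominator 4−1=3):
R_{1,1} = 0.9993026 + (0.9993026 − 0.9094902)/3 = 1.0292401
R_{2,1} = (4·1.0213028 − 0.9993026) / 3 = 1.0286362
R_{2,2} = 1.0286362 + (1.0286362 − 1.0292401)/15 = 1.0285959

1.02860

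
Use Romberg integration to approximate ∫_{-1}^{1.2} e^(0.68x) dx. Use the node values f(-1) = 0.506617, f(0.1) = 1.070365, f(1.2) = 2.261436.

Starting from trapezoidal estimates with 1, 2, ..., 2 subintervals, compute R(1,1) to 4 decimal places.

2.5848

R(0,0) (trapezoid, 1 panel, h=2.2000): 3.044858
R(1,0) (trapezoid, 2 panels, h=1.1000): 2.699831
R(1,1) = 2.699831 + (2.699831 − 3.044858)/3 = 2.584822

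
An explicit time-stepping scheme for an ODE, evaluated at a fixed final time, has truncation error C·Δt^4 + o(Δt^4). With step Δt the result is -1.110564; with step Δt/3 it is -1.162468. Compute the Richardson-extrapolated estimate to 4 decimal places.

-1.1631

Extrapolated value = (81·A(Δt/3) − A(Δt)) / (81 − 1)
= (81·(-1.162468) − (-1.110564)) / 80
= -93.049344 / 80 = -1.163117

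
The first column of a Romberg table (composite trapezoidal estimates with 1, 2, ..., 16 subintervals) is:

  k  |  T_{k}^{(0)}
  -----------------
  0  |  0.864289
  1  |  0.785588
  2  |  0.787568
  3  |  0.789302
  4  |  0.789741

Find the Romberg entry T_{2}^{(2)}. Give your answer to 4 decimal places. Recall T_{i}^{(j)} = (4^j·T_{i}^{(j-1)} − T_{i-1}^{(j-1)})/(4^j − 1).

0.7902

Richardson extrapolation on the trapezoidal column (denominator 4−1=3):
T_{1}^{(1)} = 0.785588 + (0.785588 − 0.864289)/3 = 0.759354
T_{2}^{(1)} = 0.787568 + (0.787568 − 0.785588)/3 = 0.788228
T_{2}^{(2)} = 0.788228 + (0.788228 − 0.759354)/15 = 0.790153
(Column j=1 coincides with Simpson's rule on the same nodes.)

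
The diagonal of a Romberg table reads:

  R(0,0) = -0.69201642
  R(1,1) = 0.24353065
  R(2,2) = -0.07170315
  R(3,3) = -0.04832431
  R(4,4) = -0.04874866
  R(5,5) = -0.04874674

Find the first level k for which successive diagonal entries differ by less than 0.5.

|R(1,1) − R(0,0)| = 0.93554707 ≥ 0.5
|R(2,2) − R(1,1)| = 0.31523380 < 0.5

k = 2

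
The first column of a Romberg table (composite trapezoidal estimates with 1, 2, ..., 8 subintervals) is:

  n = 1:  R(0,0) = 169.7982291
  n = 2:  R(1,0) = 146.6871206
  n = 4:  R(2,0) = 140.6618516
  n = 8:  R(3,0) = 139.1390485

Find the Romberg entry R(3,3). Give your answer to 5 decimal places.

Richardson extrapolation on the trapezoidal column (denominator 4−1=3):
R(1,1) = 146.6871206 + (146.6871206 − 169.7982291)/3 = 138.9834178
R(2,1) = (4·140.6618516 − 146.6871206) / 3 = 138.6534286
R(3,1) = 139.1390485 + (139.1390485 − 140.6618516)/3 = 138.6314475
R(2,2) = 138.6534286 + (138.6534286 − 138.9834178)/15 = 138.6314293
R(3,2) = 138.6314475 + (138.6314475 − 138.6534286)/15 = 138.6299821
R(3,3) = (64·138.6299821 − 138.6314293) / 63 = 138.6299591

138.62996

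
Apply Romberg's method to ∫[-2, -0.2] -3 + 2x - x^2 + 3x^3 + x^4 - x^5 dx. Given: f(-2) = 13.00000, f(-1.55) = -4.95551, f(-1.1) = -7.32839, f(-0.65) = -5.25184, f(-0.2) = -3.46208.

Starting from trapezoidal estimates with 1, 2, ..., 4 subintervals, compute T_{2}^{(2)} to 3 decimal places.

T_{0}^{(0)} (trapezoid, 1 panel, h=1.8000): 8.58413
T_{1}^{(0)} (trapezoid, 2 panels, h=0.9000): -2.30349
T_{2}^{(0)} (trapezoid, 4 panels, h=0.4500): -5.74505
T_{1}^{(1)} = -2.30349 + (-2.30349 − 8.58413)/3 = -5.93270
T_{2}^{(1)} = -5.74505 + (-5.74505 − (-2.30349))/3 = -6.89224
T_{2}^{(2)} = -6.89224 + (-6.89224 − (-5.93270))/15 = -6.95621

-6.956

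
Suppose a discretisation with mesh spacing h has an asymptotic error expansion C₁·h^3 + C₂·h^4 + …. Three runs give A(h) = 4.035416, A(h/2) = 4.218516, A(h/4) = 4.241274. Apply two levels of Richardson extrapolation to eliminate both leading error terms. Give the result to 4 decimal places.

First eliminate the h^3 term (factor 2^3 = 8):
  B₁ = (8·4.218516 − 4.035416)/7 = 4.244673
  B₂ = (8·4.241274 − 4.218516)/7 = 4.244525
Then eliminate the h^4 term (factor 2^4 = 16):
  (16·4.244525 − 4.244673)/15 = 4.244515

4.2445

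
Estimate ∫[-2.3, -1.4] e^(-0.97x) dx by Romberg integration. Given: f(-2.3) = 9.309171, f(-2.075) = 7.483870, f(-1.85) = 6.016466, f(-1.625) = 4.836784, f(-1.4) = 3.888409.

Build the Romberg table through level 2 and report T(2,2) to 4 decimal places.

5.5884

T(0,0) (trapezoid, 1 panel, h=0.9000): 5.938911
T(1,0) (trapezoid, 2 panels, h=0.4500): 5.676865
T(2,0) (trapezoid, 4 panels, h=0.2250): 5.610580
T(1,1) = 5.676865 + (5.676865 − 5.938911)/3 = 5.589516
T(2,1) = 5.610580 + (5.610580 − 5.676865)/3 = 5.588485
T(2,2) = 5.588485 + (5.588485 − 5.589516)/15 = 5.588416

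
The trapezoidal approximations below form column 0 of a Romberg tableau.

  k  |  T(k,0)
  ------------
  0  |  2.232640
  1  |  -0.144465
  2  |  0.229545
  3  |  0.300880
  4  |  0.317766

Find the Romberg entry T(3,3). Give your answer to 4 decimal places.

0.3208

Richardson extrapolation on the trapezoidal column (denominator 4−1=3):
T(1,1) = -0.144465 + (-0.144465 − 2.232640)/3 = -0.936833
T(2,1) = (4·0.229545 − (-0.144465)) / 3 = 0.354215
T(3,1) = (4·0.300880 − 0.229545) / 3 = 0.324658
T(2,2) = 0.354215 + (0.354215 − (-0.936833))/15 = 0.440285
T(3,2) = 0.324658 + (0.324658 − 0.354215)/15 = 0.322688
T(3,3) = (64·0.322688 − 0.440285) / 63 = 0.320821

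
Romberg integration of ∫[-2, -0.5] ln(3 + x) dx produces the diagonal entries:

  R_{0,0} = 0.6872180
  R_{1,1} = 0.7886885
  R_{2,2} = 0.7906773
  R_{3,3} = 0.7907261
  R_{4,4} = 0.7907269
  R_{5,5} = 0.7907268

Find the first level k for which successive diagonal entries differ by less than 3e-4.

|R_{1,1} − R_{0,0}| = 0.1014705 ≥ 3e-4
|R_{2,2} − R_{1,1}| = 0.0019888 ≥ 3e-4
|R_{3,3} − R_{2,2}| = 0.0000488 < 3e-4

k = 3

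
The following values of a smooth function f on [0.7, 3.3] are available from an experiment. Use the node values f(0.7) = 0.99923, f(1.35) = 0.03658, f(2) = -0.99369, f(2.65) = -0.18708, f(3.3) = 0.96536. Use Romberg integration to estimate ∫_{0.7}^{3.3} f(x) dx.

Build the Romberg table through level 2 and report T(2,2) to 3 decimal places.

-0.086

T(0,0) (trapezoid, 1 panel, h=2.6000): 2.55397
T(1,0) (trapezoid, 2 panels, h=1.3000): -0.01481
T(2,0) (trapezoid, 4 panels, h=0.6500): -0.10523
T(1,1) = -0.01481 + (-0.01481 − 2.55397)/3 = -0.87107
T(2,1) = -0.10523 + (-0.10523 − (-0.01481))/3 = -0.13537
T(2,2) = -0.13537 + (-0.13537 − (-0.87107))/15 = -0.08632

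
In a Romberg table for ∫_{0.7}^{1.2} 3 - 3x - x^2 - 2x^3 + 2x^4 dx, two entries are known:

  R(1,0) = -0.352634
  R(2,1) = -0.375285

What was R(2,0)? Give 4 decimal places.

From R(2,1) = (4·R(2,0) − R(1,0))/3, solve for R(2,0):
4·R(2,0) = 3·(-0.375285) + (-0.352634) = -1.478489
R(2,0) = -0.369622

-0.3696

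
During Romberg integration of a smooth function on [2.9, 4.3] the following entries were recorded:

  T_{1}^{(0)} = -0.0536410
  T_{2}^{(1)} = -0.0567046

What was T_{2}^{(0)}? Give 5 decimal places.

-0.05594

From T_{2}^{(1)} = (4·T_{2}^{(0)} − T_{1}^{(0)})/3, solve for T_{2}^{(0)}:
4·T_{2}^{(0)} = 3·(-0.0567046) + (-0.0536410) = -0.2237548
T_{2}^{(0)} = -0.0559387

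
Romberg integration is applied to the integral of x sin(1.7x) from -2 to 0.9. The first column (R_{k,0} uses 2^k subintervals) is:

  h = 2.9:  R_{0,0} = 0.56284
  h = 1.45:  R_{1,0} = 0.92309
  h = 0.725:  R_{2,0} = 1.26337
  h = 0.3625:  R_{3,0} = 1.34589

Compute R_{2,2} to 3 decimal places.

1.399

Richardson extrapolation on the trapezoidal column (denominator 4−1=3):
R_{1,1} = (4·0.92309 − 0.56284) / 3 = 1.04317
R_{2,1} = (4·1.26337 − 0.92309) / 3 = 1.37680
R_{2,2} = (16·1.37680 − 1.04317) / 15 = 1.39904
(Column j=1 coincides with Simpson's rule on the same nodes.)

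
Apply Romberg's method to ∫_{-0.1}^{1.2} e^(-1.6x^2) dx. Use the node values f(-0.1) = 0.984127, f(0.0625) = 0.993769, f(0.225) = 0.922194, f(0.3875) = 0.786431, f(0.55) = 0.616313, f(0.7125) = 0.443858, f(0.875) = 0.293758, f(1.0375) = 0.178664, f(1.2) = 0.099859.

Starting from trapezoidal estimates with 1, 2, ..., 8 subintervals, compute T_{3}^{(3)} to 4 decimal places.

T_{0}^{(0)} (trapezoid, 1 panel, h=1.3000): 0.704591
T_{1}^{(0)} (trapezoid, 2 panels, h=0.6500): 0.752899
T_{2}^{(0)} (trapezoid, 4 panels, h=0.3250): 0.771634
T_{3}^{(0)} (trapezoid, 8 panels, h=0.1625): 0.776259
T_{1}^{(1)} = 0.752899 + (0.752899 − 0.704591)/3 = 0.769002
T_{2}^{(1)} = 0.771634 + (0.771634 − 0.752899)/3 = 0.777879
T_{3}^{(1)} = 0.776259 + (0.776259 − 0.771634)/3 = 0.777801
T_{2}^{(2)} = 0.777879 + (0.777879 − 0.769002)/15 = 0.778471
T_{3}^{(2)} = 0.777801 + (0.777801 − 0.777879)/15 = 0.777796
T_{3}^{(3)} = 0.777796 + (0.777796 − 0.778471)/63 = 0.777785

0.7778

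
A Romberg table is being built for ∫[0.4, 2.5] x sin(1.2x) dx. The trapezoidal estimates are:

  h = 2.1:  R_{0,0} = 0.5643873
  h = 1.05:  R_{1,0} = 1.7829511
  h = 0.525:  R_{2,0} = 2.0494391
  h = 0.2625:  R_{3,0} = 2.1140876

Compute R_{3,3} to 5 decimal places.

2.13547

Richardson extrapolation on the trapezoidal column (denominator 4−1=3):
R_{1,1} = (4·1.7829511 − 0.5643873) / 3 = 2.1891390
R_{2,1} = (4·2.0494391 − 1.7829511) / 3 = 2.1382684
R_{3,1} = (4·2.1140876 − 2.0494391) / 3 = 2.1356371
R_{2,2} = 2.1382684 + (2.1382684 − 2.1891390)/15 = 2.1348770
R_{3,2} = (16·2.1356371 − 2.1382684) / 15 = 2.1354617
R_{3,3} = (64·2.1354617 − 2.1348770) / 63 = 2.1354710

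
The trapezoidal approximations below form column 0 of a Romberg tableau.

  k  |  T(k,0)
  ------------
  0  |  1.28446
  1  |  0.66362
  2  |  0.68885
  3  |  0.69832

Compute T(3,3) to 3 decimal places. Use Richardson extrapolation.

Richardson extrapolation on the trapezoidal column (denominator 4−1=3):
T(1,1) = (4·0.66362 − 1.28446) / 3 = 0.45667
T(2,1) = 0.68885 + (0.68885 − 0.66362)/3 = 0.69726
T(3,1) = 0.69832 + (0.69832 − 0.68885)/3 = 0.70148
T(2,2) = 0.69726 + (0.69726 − 0.45667)/15 = 0.71330
T(3,2) = 0.70148 + (0.70148 − 0.69726)/15 = 0.70176
T(3,3) = (64·0.70176 − 0.71330) / 63 = 0.70158

0.702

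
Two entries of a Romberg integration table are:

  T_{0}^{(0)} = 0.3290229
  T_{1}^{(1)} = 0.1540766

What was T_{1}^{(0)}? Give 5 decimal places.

0.19781

From T_{1}^{(1)} = (4·T_{1}^{(0)} − T_{0}^{(0)})/3, solve for T_{1}^{(0)}:
4·T_{1}^{(0)} = 3·0.1540766 + 0.3290229 = 0.7912527
T_{1}^{(0)} = 0.1978132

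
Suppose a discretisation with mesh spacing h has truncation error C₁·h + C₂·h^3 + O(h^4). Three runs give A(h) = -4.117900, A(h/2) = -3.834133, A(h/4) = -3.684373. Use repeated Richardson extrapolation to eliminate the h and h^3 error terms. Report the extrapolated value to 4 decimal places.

First eliminate the h term (factor 2^1 = 2):
  B₁ = (2·(-3.834133) − (-4.117900))/1 = -3.550366
  B₂ = (2·(-3.684373) − (-3.834133))/1 = -3.534613
Then eliminate the h^3 term (factor 2^3 = 8):
  (8·(-3.534613) − (-3.550366))/7 = -3.532363

-3.5324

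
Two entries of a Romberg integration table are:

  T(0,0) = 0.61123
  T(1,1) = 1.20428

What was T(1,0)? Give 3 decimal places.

1.056

From T(1,1) = (4·T(1,0) − T(0,0))/3, solve for T(1,0):
4·T(1,0) = 3·1.20428 + 0.61123 = 4.22407
T(1,0) = 1.05602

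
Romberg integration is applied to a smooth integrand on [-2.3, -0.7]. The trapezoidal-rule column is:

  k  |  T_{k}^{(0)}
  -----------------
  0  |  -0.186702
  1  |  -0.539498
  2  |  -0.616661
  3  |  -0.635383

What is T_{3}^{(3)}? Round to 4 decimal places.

Richardson extrapolation on the trapezoidal column (denominator 4−1=3):
T_{1}^{(1)} = -0.539498 + (-0.539498 − (-0.186702))/3 = -0.657097
T_{2}^{(1)} = -0.616661 + (-0.616661 − (-0.539498))/3 = -0.642382
T_{3}^{(1)} = -0.635383 + (-0.635383 − (-0.616661))/3 = -0.641624
T_{2}^{(2)} = -0.642382 + (-0.642382 − (-0.657097))/15 = -0.641401
T_{3}^{(2)} = (16·(-0.641624) − (-0.642382)) / 15 = -0.641573
T_{3}^{(3)} = (64·(-0.641573) − (-0.641401)) / 63 = -0.641576
(Column j=1 coincides with Simpson's rule on the same nodes.)

-0.6416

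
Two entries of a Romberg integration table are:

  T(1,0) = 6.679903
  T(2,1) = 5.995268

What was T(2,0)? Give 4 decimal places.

6.1664

From T(2,1) = (4·T(2,0) − T(1,0))/3, solve for T(2,0):
4·T(2,0) = 3·5.995268 + 6.679903 = 24.665707
T(2,0) = 6.166427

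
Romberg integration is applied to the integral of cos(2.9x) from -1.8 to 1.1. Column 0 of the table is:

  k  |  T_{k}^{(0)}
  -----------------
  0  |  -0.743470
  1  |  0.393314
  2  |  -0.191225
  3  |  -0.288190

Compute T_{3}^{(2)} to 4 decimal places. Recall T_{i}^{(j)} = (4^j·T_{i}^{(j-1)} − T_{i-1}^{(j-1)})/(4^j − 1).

-0.3161

T_{2}^{(1)} = -0.191225 + (-0.191225 − 0.393314)/3 = -0.386071
T_{3}^{(1)} = (4·(-0.288190) − (-0.191225)) / 3 = -0.320512
T_{3}^{(2)} = -0.320512 + (-0.320512 − (-0.386071))/15 = -0.316141
(Column j=1 coincides with Simpson's rule on the same nodes.)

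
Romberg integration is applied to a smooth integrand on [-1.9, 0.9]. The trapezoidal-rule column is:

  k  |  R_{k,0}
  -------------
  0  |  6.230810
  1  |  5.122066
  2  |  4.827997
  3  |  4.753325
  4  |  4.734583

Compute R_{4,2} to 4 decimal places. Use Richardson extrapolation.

4.7283

Richardson extrapolation on the trapezoidal column (denominator 4−1=3):
R_{3,1} = (4·4.753325 − 4.827997) / 3 = 4.728434
R_{4,1} = (4·4.734583 − 4.753325) / 3 = 4.728336
R_{4,2} = 4.728336 + (4.728336 − 4.728434)/15 = 4.728329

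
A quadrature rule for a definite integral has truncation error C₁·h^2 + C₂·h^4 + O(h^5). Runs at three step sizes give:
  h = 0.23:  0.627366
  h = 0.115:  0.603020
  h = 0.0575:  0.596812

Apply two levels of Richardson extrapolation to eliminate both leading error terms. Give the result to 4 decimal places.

First eliminate the h^2 term (factor 2^2 = 4):
  B₁ = (4·0.603020 − 0.627366)/3 = 0.594905
  B₂ = (4·0.596812 − 0.603020)/3 = 0.594743
Then eliminate the h^4 term (factor 2^4 = 16):
  (16·0.594743 − 0.594905)/15 = 0.594732

0.5947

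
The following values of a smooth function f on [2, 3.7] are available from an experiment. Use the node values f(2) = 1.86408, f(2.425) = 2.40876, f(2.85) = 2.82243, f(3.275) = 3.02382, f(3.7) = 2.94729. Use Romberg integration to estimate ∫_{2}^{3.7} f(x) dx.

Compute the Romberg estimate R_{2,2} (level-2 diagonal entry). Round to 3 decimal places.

4.560

R_{0,0} (trapezoid, 1 panel, h=1.7000): 4.08966
R_{1,0} (trapezoid, 2 panels, h=0.8500): 4.44390
R_{2,0} (trapezoid, 4 panels, h=0.4250): 4.53080
R_{1,1} = 4.44390 + (4.44390 − 4.08966)/3 = 4.56198
R_{2,1} = 4.53080 + (4.53080 − 4.44390)/3 = 4.55977
R_{2,2} = 4.55977 + (4.55977 − 4.56198)/15 = 4.55962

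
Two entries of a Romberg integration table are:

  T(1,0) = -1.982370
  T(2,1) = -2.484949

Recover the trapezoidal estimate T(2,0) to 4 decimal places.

From T(2,1) = (4·T(2,0) − T(1,0))/3, solve for T(2,0):
4·T(2,0) = 3·(-2.484949) + (-1.982370) = -9.437217
T(2,0) = -2.359304

-2.3593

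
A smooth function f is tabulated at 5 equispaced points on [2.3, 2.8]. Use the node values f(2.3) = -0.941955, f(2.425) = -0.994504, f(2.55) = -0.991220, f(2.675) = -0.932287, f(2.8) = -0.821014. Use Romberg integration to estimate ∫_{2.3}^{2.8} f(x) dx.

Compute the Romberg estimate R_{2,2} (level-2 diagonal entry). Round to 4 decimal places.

R_{0,0} (trapezoid, 1 panel, h=0.5000): -0.440742
R_{1,0} (trapezoid, 2 panels, h=0.2500): -0.468176
R_{2,0} (trapezoid, 4 panels, h=0.1250): -0.474937
R_{1,1} = -0.468176 + (-0.468176 − (-0.440742))/3 = -0.477321
R_{2,1} = -0.474937 + (-0.474937 − (-0.468176))/3 = -0.477191
R_{2,2} = -0.477191 + (-0.477191 − (-0.477321))/15 = -0.477182

-0.4772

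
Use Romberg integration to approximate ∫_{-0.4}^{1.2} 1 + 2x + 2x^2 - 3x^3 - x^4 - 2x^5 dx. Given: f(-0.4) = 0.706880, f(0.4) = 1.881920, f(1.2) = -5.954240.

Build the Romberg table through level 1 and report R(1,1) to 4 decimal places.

0.6081

R(0,0) (trapezoid, 1 panel, h=1.6000): -4.197888
R(1,0) (trapezoid, 2 panels, h=0.8000): -0.593408
R(1,1) = -0.593408 + (-0.593408 − (-4.197888))/3 = 0.608085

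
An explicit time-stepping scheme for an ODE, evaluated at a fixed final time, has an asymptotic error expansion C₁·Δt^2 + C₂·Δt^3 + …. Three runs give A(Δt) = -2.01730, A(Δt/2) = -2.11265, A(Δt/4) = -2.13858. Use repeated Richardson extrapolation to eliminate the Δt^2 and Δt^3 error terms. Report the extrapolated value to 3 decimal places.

First eliminate the Δt^2 term (factor 2^2 = 4):
  B₁ = (4·(-2.11265) − (-2.01730))/3 = -2.14443
  B₂ = (4·(-2.13858) − (-2.11265))/3 = -2.14722
Then eliminate the Δt^3 term (factor 2^3 = 8):
  (8·(-2.14722) − (-2.14443))/7 = -2.14762

-2.148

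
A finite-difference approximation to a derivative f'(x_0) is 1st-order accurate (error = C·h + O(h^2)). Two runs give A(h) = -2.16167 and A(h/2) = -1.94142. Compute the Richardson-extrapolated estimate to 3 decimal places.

The leading error scales as h; refining by a factor of 2 reduces it by 2^1 = 2.
Extrapolated value = (2·A(h/2) − A(h)) / (2 − 1)
= (2·(-1.94142) − (-2.16167)) / 1
= -1.72117 / 1 = -1.72117

-1.721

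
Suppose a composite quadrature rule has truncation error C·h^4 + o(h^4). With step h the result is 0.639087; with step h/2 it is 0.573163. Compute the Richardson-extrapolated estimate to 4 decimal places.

0.5688

The leading error scales as h^4; refining by a factor of 2 reduces it by 2^4 = 16.
Extrapolated value = (16·A(h/2) − A(h)) / (16 − 1)
= (16·0.573163 − 0.639087) / 15
= 8.531521 / 15 = 0.568768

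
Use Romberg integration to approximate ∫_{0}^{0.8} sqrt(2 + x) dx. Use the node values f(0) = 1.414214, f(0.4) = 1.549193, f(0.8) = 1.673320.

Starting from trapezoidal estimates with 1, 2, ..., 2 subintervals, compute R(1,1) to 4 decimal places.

1.2379

R(0,0) (trapezoid, 1 panel, h=0.8000): 1.235014
R(1,0) (trapezoid, 2 panels, h=0.4000): 1.237184
R(1,1) = 1.237184 + (1.237184 − 1.235014)/3 = 1.237907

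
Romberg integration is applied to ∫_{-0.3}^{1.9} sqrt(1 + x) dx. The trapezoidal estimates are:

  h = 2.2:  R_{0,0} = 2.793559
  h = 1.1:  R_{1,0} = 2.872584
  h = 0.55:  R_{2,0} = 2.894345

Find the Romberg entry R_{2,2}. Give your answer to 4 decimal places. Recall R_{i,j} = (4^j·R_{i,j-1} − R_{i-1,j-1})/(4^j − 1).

Richardson extrapolation on the trapezoidal column (denominator 4−1=3):
R_{1,1} = (4·2.872584 − 2.793559) / 3 = 2.898926
R_{2,1} = (4·2.894345 − 2.872584) / 3 = 2.901599
R_{2,2} = (16·2.901599 − 2.898926) / 15 = 2.901777
(Column j=1 coincides with Simpson's rule on the same nodes.)

2.9018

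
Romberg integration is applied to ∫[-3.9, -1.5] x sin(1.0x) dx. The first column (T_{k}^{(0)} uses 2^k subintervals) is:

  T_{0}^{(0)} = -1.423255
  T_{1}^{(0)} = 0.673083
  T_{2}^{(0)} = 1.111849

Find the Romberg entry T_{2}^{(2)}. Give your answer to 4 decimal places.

Richardson extrapolation on the trapezoidal column (denominator 4−1=3):
T_{1}^{(1)} = 0.673083 + (0.673083 − (-1.423255))/3 = 1.371862
T_{2}^{(1)} = (4·1.111849 − 0.673083) / 3 = 1.258104
T_{2}^{(2)} = 1.258104 + (1.258104 − 1.371862)/15 = 1.250520

1.2505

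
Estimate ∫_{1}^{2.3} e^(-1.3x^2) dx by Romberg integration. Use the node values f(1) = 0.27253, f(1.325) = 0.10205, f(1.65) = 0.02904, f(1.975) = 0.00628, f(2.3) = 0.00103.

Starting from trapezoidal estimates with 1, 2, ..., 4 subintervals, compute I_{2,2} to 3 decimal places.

0.083

I_{0,0} (trapezoid, 1 panel, h=1.3000): 0.17781
I_{1,0} (trapezoid, 2 panels, h=0.6500): 0.10778
I_{2,0} (trapezoid, 4 panels, h=0.3250): 0.08910
I_{1,1} = 0.10778 + (0.10778 − 0.17781)/3 = 0.08444
I_{2,1} = 0.08910 + (0.08910 − 0.10778)/3 = 0.08287
I_{2,2} = 0.08287 + (0.08287 − 0.08444)/15 = 0.08277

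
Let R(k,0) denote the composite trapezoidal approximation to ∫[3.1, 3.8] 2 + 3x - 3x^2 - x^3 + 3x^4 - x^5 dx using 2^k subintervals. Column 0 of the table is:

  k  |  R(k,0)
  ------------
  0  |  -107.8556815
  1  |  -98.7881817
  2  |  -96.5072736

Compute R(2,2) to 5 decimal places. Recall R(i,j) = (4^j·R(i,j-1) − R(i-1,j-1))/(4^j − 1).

-95.74572

Richardson extrapolation on the trapezoidal column (denominator 4−1=3):
R(1,1) = -98.7881817 + (-98.7881817 − (-107.8556815))/3 = -95.7656818
R(2,1) = -96.5072736 + (-96.5072736 − (-98.7881817))/3 = -95.7469709
R(2,2) = -95.7469709 + (-95.7469709 − (-95.7656818))/15 = -95.7457235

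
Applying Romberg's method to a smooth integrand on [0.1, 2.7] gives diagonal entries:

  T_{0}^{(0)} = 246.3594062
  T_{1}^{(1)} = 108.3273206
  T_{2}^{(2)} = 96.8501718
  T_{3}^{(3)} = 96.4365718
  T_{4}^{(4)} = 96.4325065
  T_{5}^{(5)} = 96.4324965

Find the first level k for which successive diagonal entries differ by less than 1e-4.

k = 5

|T_{1}^{(1)} − T_{0}^{(0)}| = 138.0320856 ≥ 1e-4
|T_{2}^{(2)} − T_{1}^{(1)}| = 11.4771488 ≥ 1e-4
|T_{3}^{(3)} − T_{2}^{(2)}| = 0.4136000 ≥ 1e-4
|T_{4}^{(4)} − T_{3}^{(3)}| = 0.0040653 ≥ 1e-4
|T_{5}^{(5)} − T_{4}^{(4)}| = 0.0000100 < 1e-4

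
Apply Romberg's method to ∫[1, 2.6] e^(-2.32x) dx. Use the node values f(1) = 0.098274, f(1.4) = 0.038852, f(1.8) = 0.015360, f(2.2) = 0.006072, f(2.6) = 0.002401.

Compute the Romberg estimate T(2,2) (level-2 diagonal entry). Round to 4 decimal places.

T(0,0) (trapezoid, 1 panel, h=1.6000): 0.080540
T(1,0) (trapezoid, 2 panels, h=0.8000): 0.052558
T(2,0) (trapezoid, 4 panels, h=0.4000): 0.044249
T(1,1) = 0.052558 + (0.052558 − 0.080540)/3 = 0.043231
T(2,1) = 0.044249 + (0.044249 − 0.052558)/3 = 0.041479
T(2,2) = 0.041479 + (0.041479 − 0.043231)/15 = 0.041362

0.0414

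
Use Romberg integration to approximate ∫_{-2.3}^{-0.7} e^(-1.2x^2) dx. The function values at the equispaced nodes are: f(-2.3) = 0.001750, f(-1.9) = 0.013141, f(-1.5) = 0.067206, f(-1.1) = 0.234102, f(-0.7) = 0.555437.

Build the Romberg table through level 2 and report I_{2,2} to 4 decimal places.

0.2243

I_{0,0} (trapezoid, 1 panel, h=1.6000): 0.445750
I_{1,0} (trapezoid, 2 panels, h=0.8000): 0.276640
I_{2,0} (trapezoid, 4 panels, h=0.4000): 0.237217
I_{1,1} = 0.276640 + (0.276640 − 0.445750)/3 = 0.220270
I_{2,1} = 0.237217 + (0.237217 − 0.276640)/3 = 0.224076
I_{2,2} = 0.224076 + (0.224076 − 0.220270)/15 = 0.224330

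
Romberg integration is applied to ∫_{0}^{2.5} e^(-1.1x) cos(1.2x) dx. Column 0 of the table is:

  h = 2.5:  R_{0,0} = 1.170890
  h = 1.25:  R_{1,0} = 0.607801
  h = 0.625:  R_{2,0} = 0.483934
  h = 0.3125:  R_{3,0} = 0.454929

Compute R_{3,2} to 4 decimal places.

Richardson extrapolation on the trapezoidal column (denominator 4−1=3):
R_{2,1} = 0.483934 + (0.483934 − 0.607801)/3 = 0.442645
R_{3,1} = 0.454929 + (0.454929 − 0.483934)/3 = 0.445261
R_{3,2} = 0.445261 + (0.445261 − 0.442645)/15 = 0.445435

0.4454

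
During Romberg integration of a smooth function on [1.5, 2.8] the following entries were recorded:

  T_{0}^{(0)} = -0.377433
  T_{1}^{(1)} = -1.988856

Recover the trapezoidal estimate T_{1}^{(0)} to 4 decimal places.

From T_{1}^{(1)} = (4·T_{1}^{(0)} − T_{0}^{(0)})/3, solve for T_{1}^{(0)}:
4·T_{1}^{(0)} = 3·(-1.988856) + (-0.377433) = -6.344001
T_{1}^{(0)} = -1.586000

-1.5860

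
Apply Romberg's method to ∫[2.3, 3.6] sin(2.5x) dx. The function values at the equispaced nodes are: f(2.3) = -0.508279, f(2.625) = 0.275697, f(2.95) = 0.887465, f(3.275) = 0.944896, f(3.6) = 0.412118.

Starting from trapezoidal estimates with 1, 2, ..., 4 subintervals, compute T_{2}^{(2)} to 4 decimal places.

0.7083

T_{0}^{(0)} (trapezoid, 1 panel, h=1.3000): -0.062505
T_{1}^{(0)} (trapezoid, 2 panels, h=0.6500): 0.545600
T_{2}^{(0)} (trapezoid, 4 panels, h=0.3250): 0.669493
T_{1}^{(1)} = 0.545600 + (0.545600 − (-0.062505))/3 = 0.748302
T_{2}^{(1)} = 0.669493 + (0.669493 − 0.545600)/3 = 0.710791
T_{2}^{(2)} = 0.710791 + (0.710791 − 0.748302)/15 = 0.708290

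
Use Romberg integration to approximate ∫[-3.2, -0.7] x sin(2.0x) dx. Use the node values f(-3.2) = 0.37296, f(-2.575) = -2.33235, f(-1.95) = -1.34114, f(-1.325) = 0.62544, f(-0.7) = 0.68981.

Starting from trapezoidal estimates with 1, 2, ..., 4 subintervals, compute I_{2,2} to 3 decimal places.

-1.758

I_{0,0} (trapezoid, 1 panel, h=2.5000): 1.32846
I_{1,0} (trapezoid, 2 panels, h=1.2500): -1.01219
I_{2,0} (trapezoid, 4 panels, h=0.6250): -1.57292
I_{1,1} = -1.01219 + (-1.01219 − 1.32846)/3 = -1.79241
I_{2,1} = -1.57292 + (-1.57292 − (-1.01219))/3 = -1.75983
I_{2,2} = -1.75983 + (-1.75983 − (-1.79241))/15 = -1.75766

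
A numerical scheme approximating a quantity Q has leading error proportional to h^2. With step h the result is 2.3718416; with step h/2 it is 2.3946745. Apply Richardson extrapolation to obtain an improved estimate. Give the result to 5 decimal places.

2.40229

Extrapolated value = (4·A(h/2) − A(h)) / (4 − 1)
= (4·2.3946745 − 2.3718416) / 3
= 7.2068564 / 3 = 2.4022855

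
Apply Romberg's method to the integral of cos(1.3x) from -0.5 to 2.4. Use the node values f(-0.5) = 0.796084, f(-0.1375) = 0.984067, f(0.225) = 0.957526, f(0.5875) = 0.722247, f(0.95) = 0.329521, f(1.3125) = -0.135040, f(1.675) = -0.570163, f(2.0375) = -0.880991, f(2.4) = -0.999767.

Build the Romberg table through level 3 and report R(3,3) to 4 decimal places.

0.4821

R(0,0) (trapezoid, 1 panel, h=2.9000): -0.295340
R(1,0) (trapezoid, 2 panels, h=1.4500): 0.330135
R(2,0) (trapezoid, 4 panels, h=0.7250): 0.445906
R(3,0) (trapezoid, 8 panels, h=0.3625): 0.473180
R(1,1) = 0.330135 + (0.330135 − (-0.295340))/3 = 0.538627
R(2,1) = 0.445906 + (0.445906 − 0.330135)/3 = 0.484496
R(3,1) = 0.473180 + (0.473180 − 0.445906)/3 = 0.482271
R(2,2) = 0.484496 + (0.484496 − 0.538627)/15 = 0.480887
R(3,2) = 0.482271 + (0.482271 − 0.484496)/15 = 0.482123
R(3,3) = 0.482123 + (0.482123 − 0.480887)/63 = 0.482143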